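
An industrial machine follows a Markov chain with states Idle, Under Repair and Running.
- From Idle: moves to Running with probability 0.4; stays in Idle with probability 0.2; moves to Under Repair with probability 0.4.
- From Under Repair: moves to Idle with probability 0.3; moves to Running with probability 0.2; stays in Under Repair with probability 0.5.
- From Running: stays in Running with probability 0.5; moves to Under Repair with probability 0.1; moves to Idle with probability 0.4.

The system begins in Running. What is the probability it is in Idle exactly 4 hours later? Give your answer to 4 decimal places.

0.3079

Propagate the distribution vector 4 hours from Running.
After 0 hours: (0.0000, 0.0000, 1.0000)
After 1 hour: (0.4000, 0.1000, 0.5000)
After 2 hours: (0.3100, 0.2600, 0.4300)
After 3 hours: (0.3120, 0.2970, 0.3910)
After 4 hours: (0.3079, 0.3124, 0.3797)
P(in Idle after 4 hours) = 0.3079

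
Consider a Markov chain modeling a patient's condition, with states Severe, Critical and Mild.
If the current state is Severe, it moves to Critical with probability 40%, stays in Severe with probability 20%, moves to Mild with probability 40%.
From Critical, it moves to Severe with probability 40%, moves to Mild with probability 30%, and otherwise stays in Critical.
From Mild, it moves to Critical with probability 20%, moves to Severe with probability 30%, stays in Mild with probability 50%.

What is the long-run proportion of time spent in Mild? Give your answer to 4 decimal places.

0.4124

Let the stationary distribution be π with π = πP and π_1 + π_2 + π_3 = 1.
π_1 = 0.2·π_1 + 0.4·π_2 + 0.3·π_3
π_2 = 0.4·π_1 + 0.3·π_2 + 0.2·π_3
Solving with the normalization constraint gives π = (0.2990, 0.2887, 0.4124).
So the stationary probability of Mild is 0.4124.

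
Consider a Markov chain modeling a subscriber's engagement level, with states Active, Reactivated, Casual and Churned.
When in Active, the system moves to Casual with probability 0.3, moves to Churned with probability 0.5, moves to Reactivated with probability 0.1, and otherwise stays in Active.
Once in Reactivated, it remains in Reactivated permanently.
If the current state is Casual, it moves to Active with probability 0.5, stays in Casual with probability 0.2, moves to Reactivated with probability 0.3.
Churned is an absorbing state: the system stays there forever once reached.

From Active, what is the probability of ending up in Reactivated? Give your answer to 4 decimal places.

Let h(s) be the probability of absorption at Reactivated starting from transient state s. Then h(Reactivated) = 1 and h(Churned) = 0. By first-step analysis:
h(Active) = 0.1·h(Active) + 0.1·1 + 0.3·h(Casual) + 0.5·0
h(Casual) = 0.5·h(Active) + 0.3·1 + 0.2·h(Casual)
Solving: h(Active) = 0.2982, h(Casual) = 0.5614.
Starting from Active, the probability is 0.2982.

0.2982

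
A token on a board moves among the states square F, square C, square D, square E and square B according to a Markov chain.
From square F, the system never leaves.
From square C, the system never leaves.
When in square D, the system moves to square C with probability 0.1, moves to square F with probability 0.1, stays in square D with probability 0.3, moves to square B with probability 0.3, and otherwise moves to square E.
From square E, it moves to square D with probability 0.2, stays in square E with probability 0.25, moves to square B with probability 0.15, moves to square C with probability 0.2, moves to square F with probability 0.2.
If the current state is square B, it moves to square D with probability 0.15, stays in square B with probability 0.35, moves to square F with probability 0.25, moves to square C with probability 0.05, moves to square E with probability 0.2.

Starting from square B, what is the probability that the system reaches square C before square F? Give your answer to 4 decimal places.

0.3012

Let h(s) be the probability of absorption at square C starting from transient state s. Then h(square C) = 1 and h(square F) = 0. By first-step analysis:
h(square D) = 0.1·0 + 0.1·1 + 0.3·h(square D) + 0.2·h(square E) + 0.3·h(square B)
h(square E) = 0.2·0 + 0.2·1 + 0.2·h(square D) + 0.25·h(square E) + 0.15·h(square B)
h(square B) = 0.25·0 + 0.05·1 + 0.15·h(square D) + 0.2·h(square E) + 0.35·h(square B)
Solving: h(square D) = 0.3955, h(square E) = 0.4324, h(square B) = 0.3012.
Starting from square B, the probability is 0.3012.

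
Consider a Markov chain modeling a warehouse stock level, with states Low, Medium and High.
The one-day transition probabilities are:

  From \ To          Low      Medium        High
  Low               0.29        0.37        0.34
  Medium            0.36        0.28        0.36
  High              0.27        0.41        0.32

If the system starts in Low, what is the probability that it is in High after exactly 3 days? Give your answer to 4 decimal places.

0.3402

Propagate the distribution vector 3 days from Low.
After 0 days: (1.0000, 0.0000, 0.0000)
After 1 day: (0.2900, 0.3700, 0.3400)
After 2 days: (0.3091, 0.3503, 0.3406)
After 3 days: (0.3077, 0.3521, 0.3402)
P(in High after 3 days) = 0.3402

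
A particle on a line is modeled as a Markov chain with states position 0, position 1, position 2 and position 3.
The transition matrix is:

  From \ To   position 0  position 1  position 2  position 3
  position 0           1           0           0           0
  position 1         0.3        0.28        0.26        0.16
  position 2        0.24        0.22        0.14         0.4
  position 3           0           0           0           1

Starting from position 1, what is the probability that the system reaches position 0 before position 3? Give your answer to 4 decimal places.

Let h(s) be the probability of absorption at position 0 starting from transient state s. Then h(position 0) = 1 and h(position 3) = 0. By first-step analysis:
h(position 1) = 0.3·1 + 0.28·h(position 1) + 0.26·h(position 2) + 0.16·0
h(position 2) = 0.24·1 + 0.22·h(position 1) + 0.14·h(position 2) + 0.4·0
Solving: h(position 1) = 0.5701, h(position 2) = 0.4249.
Starting from position 1, the probability is 0.5701.

0.5701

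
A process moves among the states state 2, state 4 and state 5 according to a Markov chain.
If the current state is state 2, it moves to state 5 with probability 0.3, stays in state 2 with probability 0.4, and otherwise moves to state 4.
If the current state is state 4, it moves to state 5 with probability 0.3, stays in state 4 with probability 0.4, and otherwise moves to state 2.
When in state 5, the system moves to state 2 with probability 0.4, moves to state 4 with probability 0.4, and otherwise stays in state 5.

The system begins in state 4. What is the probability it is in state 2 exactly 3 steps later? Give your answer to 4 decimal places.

0.3630

Propagate the distribution vector 3 steps from state 4.
After 0 steps: (0.0000, 1.0000, 0.0000)
After 1 step: (0.3000, 0.4000, 0.3000)
After 2 steps: (0.3600, 0.3700, 0.2700)
After 3 steps: (0.3630, 0.3640, 0.2730)
P(in state 2 after 3 steps) = 0.3630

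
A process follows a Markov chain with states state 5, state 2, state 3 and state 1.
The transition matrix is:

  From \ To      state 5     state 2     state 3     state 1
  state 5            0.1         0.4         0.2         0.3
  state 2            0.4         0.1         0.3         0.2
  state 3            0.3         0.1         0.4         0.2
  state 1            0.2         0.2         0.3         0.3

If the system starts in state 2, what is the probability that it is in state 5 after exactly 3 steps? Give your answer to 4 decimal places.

Propagate the distribution vector 3 steps from state 2.
After 0 steps: (0.0000, 1.0000, 0.0000, 0.0000)
After 1 step: (0.4000, 0.1000, 0.3000, 0.2000)
After 2 steps: (0.2100, 0.2400, 0.2900, 0.2600)
After 3 steps: (0.2560, 0.1890, 0.3080, 0.2470)
P(in state 5 after 3 steps) = 0.2560

0.2560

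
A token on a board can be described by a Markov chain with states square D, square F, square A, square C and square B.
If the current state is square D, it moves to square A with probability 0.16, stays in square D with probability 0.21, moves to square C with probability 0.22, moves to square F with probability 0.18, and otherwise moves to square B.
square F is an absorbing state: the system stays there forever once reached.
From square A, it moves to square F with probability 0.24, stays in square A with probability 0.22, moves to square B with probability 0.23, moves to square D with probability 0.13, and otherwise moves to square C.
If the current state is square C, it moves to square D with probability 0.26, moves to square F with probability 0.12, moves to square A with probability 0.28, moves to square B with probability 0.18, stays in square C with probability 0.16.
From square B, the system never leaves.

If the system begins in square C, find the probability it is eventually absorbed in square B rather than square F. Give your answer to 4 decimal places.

0.5563

Let h(s) be the probability of absorption at square B starting from transient state s. Then h(square B) = 1 and h(square F) = 0. By first-step analysis:
h(square D) = 0.21·h(square D) + 0.18·0 + 0.16·h(square A) + 0.22·h(square C) + 0.23·1
h(square A) = 0.13·h(square D) + 0.24·0 + 0.22·h(square A) + 0.18·h(square C) + 0.23·1
h(square C) = 0.26·h(square D) + 0.12·0 + 0.28·h(square A) + 0.16·h(square C) + 0.18·1
Solving: h(square D) = 0.5504, h(square A) = 0.5150, h(square C) = 0.5563.
Starting from square C, the probability is 0.5563.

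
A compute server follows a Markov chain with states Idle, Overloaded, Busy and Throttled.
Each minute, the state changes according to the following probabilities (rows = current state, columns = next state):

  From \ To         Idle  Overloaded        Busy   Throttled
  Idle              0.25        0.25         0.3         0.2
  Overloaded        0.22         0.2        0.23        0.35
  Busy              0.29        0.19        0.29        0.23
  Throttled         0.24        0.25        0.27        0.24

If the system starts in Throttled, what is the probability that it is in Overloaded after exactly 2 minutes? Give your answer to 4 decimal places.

0.2213

Propagate the distribution vector 2 minutes from Throttled.
After 0 minutes: (0.0000, 0.0000, 0.0000, 1.0000)
After 1 minute: (0.2400, 0.2500, 0.2700, 0.2400)
After 2 minutes: (0.2509, 0.2213, 0.2726, 0.2552)
P(in Overloaded after 2 minutes) = 0.2213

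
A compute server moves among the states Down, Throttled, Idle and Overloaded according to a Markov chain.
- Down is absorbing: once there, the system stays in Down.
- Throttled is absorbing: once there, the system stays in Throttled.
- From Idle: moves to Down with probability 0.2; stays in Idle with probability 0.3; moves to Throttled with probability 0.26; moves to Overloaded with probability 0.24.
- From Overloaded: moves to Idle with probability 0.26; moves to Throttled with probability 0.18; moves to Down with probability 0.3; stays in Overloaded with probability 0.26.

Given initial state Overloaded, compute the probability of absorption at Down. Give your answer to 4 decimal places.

0.5751

Let h(s) be the probability of absorption at Down starting from transient state s. Then h(Down) = 1 and h(Throttled) = 0. By first-step analysis:
h(Idle) = 0.2·1 + 0.26·0 + 0.3·h(Idle) + 0.24·h(Overloaded)
h(Overloaded) = 0.3·1 + 0.18·0 + 0.26·h(Idle) + 0.26·h(Overloaded)
Solving: h(Idle) = 0.4829, h(Overloaded) = 0.5751.
Starting from Overloaded, the probability is 0.5751.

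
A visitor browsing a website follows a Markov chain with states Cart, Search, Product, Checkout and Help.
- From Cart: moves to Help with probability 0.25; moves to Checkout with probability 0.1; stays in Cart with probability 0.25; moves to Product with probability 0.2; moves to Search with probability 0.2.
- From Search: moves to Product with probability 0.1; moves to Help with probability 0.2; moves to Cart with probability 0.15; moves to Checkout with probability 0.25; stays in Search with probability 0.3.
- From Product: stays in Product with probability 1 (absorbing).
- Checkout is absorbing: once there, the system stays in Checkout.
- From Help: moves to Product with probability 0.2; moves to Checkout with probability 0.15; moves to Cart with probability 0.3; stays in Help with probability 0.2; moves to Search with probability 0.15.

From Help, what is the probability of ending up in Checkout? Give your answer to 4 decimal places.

Let h(s) be the probability of absorption at Checkout starting from transient state s. Then h(Checkout) = 1 and h(Product) = 0. By first-step analysis:
h(Cart) = 0.25·h(Cart) + 0.2·h(Search) + 0.2·0 + 0.1·1 + 0.25·h(Help)
h(Search) = 0.15·h(Cart) + 0.3·h(Search) + 0.1·0 + 0.25·1 + 0.2·h(Help)
h(Help) = 0.3·h(Cart) + 0.15·h(Search) + 0.2·0 + 0.15·1 + 0.2·h(Help)
Solving: h(Cart) = 0.4438, h(Search) = 0.5847, h(Help) = 0.4635.
Starting from Help, the probability is 0.4635.

0.4635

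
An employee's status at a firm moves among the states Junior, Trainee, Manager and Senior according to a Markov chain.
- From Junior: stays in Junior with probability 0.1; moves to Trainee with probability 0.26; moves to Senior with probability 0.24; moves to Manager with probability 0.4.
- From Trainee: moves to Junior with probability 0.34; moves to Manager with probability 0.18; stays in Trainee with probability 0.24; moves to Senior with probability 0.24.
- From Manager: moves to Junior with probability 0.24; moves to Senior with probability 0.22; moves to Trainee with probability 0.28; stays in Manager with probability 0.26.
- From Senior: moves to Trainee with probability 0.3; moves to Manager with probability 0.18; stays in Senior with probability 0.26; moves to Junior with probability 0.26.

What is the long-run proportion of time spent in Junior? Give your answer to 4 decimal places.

0.2384

Let the stationary distribution be π with π = πP and π_1 + π_2 + π_3 + π_4 = 1.
π_1 = 0.1·π_1 + 0.34·π_2 + 0.24·π_3 + 0.26·π_4
π_2 = 0.26·π_1 + 0.24·π_2 + 0.28·π_3 + 0.3·π_4
π_3 = 0.4·π_1 + 0.18·π_2 + 0.26·π_3 + 0.18·π_4
Solving with the normalization constraint gives π = (0.2384, 0.2693, 0.2526, 0.2397).
So the stationary probability of Junior is 0.2384.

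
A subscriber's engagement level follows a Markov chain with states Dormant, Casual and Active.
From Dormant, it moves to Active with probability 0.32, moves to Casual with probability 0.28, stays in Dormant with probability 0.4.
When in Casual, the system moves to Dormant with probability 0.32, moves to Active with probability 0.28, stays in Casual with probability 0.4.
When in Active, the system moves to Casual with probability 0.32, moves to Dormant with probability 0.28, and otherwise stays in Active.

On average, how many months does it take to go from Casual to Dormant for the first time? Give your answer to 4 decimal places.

3.2544

Let t(s) be the expected number of months to first reach Dormant from state s, with t(Dormant) = 0. Conditioning on the first month:
t(Casual) = 1 + 0.4·t(Casual) + 0.28·t(Active)
t(Active) = 1 + 0.32·t(Casual) + 0.4·t(Active)
Solving: t(Casual) = 3.2544, t(Active) = 3.4024.
Expected months from Casual to Dormant: 3.2544.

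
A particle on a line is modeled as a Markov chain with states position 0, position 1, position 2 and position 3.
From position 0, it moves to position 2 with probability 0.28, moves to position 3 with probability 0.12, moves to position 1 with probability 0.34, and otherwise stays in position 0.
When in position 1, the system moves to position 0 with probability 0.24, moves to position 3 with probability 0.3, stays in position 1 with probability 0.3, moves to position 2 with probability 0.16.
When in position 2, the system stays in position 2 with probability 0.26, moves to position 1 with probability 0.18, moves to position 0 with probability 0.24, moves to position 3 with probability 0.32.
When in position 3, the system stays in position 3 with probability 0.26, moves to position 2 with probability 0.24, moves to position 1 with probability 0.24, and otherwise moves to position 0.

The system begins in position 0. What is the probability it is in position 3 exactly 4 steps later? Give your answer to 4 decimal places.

Propagate the distribution vector 4 steps from position 0.
After 0 steps: (1.0000, 0.0000, 0.0000, 0.0000)
After 1 step: (0.2600, 0.3400, 0.2800, 0.1200)
After 2 steps: (0.2476, 0.2696, 0.2288, 0.2540)
After 3 steps: (0.2500, 0.2672, 0.2329, 0.2498)
After 4 steps: (0.2500, 0.2671, 0.2333, 0.2497)
P(in position 3 after 4 steps) = 0.2497

0.2497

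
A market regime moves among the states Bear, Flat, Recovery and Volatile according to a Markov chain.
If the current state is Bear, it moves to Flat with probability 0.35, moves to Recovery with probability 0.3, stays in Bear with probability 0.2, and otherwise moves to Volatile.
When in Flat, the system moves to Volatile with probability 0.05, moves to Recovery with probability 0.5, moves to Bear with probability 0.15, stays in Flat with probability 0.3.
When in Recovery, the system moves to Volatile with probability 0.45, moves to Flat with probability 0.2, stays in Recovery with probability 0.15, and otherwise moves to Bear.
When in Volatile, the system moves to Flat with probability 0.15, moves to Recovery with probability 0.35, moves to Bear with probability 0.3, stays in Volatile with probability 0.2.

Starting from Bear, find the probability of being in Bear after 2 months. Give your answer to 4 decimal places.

Propagate the distribution vector 2 months from Bear.
After 0 months: (1.0000, 0.0000, 0.0000, 0.0000)
After 1 month: (0.2000, 0.3500, 0.3000, 0.1500)
After 2 months: (0.1975, 0.2575, 0.3325, 0.2125)
P(in Bear after 2 months) = 0.1975

0.1975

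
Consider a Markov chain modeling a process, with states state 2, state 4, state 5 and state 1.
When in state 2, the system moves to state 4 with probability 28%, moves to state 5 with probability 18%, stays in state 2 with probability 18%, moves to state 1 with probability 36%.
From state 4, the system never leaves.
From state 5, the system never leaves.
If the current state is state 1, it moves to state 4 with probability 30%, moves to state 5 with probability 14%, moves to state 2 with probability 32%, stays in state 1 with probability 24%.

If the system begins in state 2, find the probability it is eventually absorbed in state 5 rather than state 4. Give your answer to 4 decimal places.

0.3685

Let h(s) be the probability of absorption at state 5 starting from transient state s. Then h(state 5) = 1 and h(state 4) = 0. By first-step analysis:
h(state 2) = 0.18·h(state 2) + 0.28·0 + 0.18·1 + 0.36·h(state 1)
h(state 1) = 0.32·h(state 2) + 0.3·0 + 0.14·1 + 0.24·h(state 1)
Solving: h(state 2) = 0.3685, h(state 1) = 0.3394.
Starting from state 2, the probability is 0.3685.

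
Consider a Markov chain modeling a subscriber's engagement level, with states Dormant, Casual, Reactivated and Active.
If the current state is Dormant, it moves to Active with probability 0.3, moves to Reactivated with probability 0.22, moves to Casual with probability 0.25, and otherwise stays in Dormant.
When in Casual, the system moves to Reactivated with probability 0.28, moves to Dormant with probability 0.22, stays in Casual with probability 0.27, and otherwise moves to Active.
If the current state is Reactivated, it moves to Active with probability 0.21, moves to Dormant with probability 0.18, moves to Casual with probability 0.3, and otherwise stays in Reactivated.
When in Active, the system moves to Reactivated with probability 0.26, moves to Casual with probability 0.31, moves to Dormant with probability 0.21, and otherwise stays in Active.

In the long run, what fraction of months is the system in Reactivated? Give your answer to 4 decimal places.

Let the stationary distribution be π with π = πP and π_1 + π_2 + π_3 + π_4 = 1.
π_1 = 0.23·π_1 + 0.22·π_2 + 0.18·π_3 + 0.21·π_4
π_2 = 0.25·π_1 + 0.27·π_2 + 0.3·π_3 + 0.31·π_4
π_3 = 0.22·π_1 + 0.28·π_2 + 0.31·π_3 + 0.26·π_4
Solving with the normalization constraint gives π = (0.2089, 0.2834, 0.2709, 0.2368).
So the stationary probability of Reactivated is 0.2709.

0.2709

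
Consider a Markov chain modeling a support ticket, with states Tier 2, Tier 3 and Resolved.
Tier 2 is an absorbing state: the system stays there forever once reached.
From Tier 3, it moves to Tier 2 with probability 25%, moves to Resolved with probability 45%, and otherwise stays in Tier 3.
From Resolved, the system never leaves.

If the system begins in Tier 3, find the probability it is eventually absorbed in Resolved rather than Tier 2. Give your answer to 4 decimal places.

0.6429

Let h(s) be the probability of absorption at Resolved starting from transient state s. Then h(Resolved) = 1 and h(Tier 2) = 0. By first-step analysis:
h(Tier 3) = 0.25·0 + 0.3·h(Tier 3) + 0.45·1
Solving: h(Tier 3) = 0.6429.
Starting from Tier 3, the probability is 0.6429.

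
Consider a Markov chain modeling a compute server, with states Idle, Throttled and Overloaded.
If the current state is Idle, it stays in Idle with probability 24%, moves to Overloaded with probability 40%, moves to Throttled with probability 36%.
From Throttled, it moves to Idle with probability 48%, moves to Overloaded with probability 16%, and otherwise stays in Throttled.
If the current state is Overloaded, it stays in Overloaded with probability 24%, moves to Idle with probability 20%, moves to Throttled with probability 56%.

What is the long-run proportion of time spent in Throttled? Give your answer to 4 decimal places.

Let the stationary distribution be π with π = πP and π_1 + π_2 + π_3 = 1.
π_1 = 0.24·π_1 + 0.48·π_2 + 0.2·π_3
π_2 = 0.36·π_1 + 0.36·π_2 + 0.56·π_3
Solving with the normalization constraint gives π = (0.3285, 0.4119, 0.2596).
So the stationary probability of Throttled is 0.4119.

0.4119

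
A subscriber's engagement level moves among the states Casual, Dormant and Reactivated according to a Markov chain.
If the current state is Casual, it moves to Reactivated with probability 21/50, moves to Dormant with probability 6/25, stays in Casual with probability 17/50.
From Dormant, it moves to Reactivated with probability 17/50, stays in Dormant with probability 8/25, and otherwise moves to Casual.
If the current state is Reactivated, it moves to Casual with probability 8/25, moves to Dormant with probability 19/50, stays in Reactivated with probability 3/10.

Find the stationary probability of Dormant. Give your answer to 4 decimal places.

Let the stationary distribution be π with π = πP and π_1 + π_2 + π_3 = 1.
π_1 = 0.34·π_1 + 0.34·π_2 + 0.32·π_3
π_2 = 0.24·π_1 + 0.32·π_2 + 0.38·π_3
Solving with the normalization constraint gives π = (0.3329, 0.3145, 0.3525).
So the stationary probability of Dormant is 0.3145.

0.3145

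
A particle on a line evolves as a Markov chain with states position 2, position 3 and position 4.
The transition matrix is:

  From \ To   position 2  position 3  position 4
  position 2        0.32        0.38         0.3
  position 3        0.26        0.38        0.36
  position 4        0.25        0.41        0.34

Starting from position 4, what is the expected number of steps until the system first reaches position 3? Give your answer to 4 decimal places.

Let t(s) be the expected number of steps to first reach position 3 from state s, with t(position 3) = 0. Conditioning on the first step:
t(position 2) = 1 + 0.32·t(position 2) + 0.3·t(position 4)
t(position 4) = 1 + 0.25·t(position 2) + 0.34·t(position 4)
Solving: t(position 2) = 2.5682, t(position 4) = 2.4880.
Expected steps from position 4 to position 3: 2.4880.

2.4880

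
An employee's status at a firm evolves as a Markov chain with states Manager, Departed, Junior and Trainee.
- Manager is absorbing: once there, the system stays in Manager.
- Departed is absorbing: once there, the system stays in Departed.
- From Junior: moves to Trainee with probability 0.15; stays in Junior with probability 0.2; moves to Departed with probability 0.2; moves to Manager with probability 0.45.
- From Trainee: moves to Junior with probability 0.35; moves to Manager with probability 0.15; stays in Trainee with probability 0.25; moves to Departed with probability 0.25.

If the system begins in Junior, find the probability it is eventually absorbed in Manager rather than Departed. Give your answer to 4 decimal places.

Let h(s) be the probability of absorption at Manager starting from transient state s. Then h(Manager) = 1 and h(Departed) = 0. By first-step analysis:
h(Junior) = 0.45·1 + 0.2·0 + 0.2·h(Junior) + 0.15·h(Trainee)
h(Trainee) = 0.15·1 + 0.25·0 + 0.35·h(Junior) + 0.25·h(Trainee)
Solving: h(Junior) = 0.6575, h(Trainee) = 0.5068.
Starting from Junior, the probability is 0.6575.

0.6575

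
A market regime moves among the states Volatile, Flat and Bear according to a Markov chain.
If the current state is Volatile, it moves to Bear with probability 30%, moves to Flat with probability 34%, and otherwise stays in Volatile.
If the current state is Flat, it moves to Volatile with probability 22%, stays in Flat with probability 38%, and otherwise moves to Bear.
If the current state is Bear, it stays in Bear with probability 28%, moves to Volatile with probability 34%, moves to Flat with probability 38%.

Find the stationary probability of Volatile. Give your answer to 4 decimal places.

0.3019

Let the stationary distribution be π with π = πP and π_1 + π_2 + π_3 = 1.
π_1 = 0.36·π_1 + 0.22·π_2 + 0.34·π_3
π_2 = 0.34·π_1 + 0.38·π_2 + 0.38·π_3
Solving with the normalization constraint gives π = (0.3019, 0.3679, 0.3302).
So the stationary probability of Volatile is 0.3019.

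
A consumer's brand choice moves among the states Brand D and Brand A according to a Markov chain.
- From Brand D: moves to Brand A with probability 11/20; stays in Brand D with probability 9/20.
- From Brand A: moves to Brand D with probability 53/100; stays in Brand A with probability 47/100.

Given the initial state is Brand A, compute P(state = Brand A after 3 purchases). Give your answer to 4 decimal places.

0.5090

Propagate the distribution vector 3 purchases from Brand A.
After 0 purchases: (0.0000, 1.0000)
After 1 purchase: (0.5300, 0.4700)
After 2 purchases: (0.4876, 0.5124)
After 3 purchases: (0.4910, 0.5090)
P(in Brand A after 3 purchases) = 0.5090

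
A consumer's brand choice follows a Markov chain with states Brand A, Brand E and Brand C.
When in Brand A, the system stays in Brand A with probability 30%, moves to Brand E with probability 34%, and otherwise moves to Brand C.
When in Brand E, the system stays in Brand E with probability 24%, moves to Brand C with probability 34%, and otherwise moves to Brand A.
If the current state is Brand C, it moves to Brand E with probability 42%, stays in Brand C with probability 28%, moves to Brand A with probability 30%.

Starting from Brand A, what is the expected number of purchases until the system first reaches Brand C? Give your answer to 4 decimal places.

2.8263

Let t(s) be the expected number of purchases to first reach Brand C from state s, with t(Brand C) = 0. Conditioning on the first purchase:
t(Brand A) = 1 + 0.3·t(Brand A) + 0.34·t(Brand E)
t(Brand E) = 1 + 0.42·t(Brand A) + 0.24·t(Brand E)
Solving: t(Brand A) = 2.8263, t(Brand E) = 2.8777.
Expected purchases from Brand A to Brand C: 2.8263.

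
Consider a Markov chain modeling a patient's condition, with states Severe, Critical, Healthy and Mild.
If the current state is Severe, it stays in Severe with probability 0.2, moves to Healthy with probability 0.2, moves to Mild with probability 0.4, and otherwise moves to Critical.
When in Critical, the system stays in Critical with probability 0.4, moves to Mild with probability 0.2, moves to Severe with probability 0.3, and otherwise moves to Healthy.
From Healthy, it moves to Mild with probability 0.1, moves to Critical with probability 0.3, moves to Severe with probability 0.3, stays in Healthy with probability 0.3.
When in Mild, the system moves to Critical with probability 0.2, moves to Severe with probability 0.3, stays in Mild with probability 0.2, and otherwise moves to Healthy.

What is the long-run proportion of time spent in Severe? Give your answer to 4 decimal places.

Let the stationary distribution be π with π = πP and π_1 + π_2 + π_3 + π_4 = 1.
π_1 = 0.2·π_1 + 0.3·π_2 + 0.3·π_3 + 0.3·π_4
π_2 = 0.2·π_1 + 0.4·π_2 + 0.3·π_3 + 0.2·π_4
π_3 = 0.2·π_1 + 0.1·π_2 + 0.3·π_3 + 0.3·π_4
Solving with the normalization constraint gives π = (0.2727, 0.2772, 0.2173, 0.2328).
So the stationary probability of Severe is 0.2727.

0.2727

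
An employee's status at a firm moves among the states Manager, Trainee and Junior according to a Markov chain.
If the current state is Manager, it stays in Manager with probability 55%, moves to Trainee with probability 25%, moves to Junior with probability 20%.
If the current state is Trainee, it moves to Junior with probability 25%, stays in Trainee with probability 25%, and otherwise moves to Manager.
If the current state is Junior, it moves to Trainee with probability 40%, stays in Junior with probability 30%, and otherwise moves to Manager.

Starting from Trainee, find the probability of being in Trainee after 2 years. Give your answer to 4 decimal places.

0.2875

Sum over the intermediate state after 1 year:
P = P(Trainee→Manager)·P(Manager→Trainee) + P(Trainee→Trainee)·P(Trainee→Trainee) + P(Trainee→Junior)·P(Junior→Trainee)
  = 0.5×0.25 + 0.25×0.25 + 0.25×0.4
  = 0.1250 + 0.0625 + 0.1000 = 0.2875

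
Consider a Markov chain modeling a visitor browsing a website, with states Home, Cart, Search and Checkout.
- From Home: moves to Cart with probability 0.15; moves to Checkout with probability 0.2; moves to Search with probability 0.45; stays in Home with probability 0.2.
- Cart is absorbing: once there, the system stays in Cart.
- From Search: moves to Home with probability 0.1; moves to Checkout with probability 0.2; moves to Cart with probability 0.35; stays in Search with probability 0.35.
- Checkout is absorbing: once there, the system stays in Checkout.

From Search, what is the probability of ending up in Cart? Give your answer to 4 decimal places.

Let h(s) be the probability of absorption at Cart starting from transient state s. Then h(Cart) = 1 and h(Checkout) = 0. By first-step analysis:
h(Home) = 0.2·h(Home) + 0.15·1 + 0.45·h(Search) + 0.2·0
h(Search) = 0.1·h(Home) + 0.35·1 + 0.35·h(Search) + 0.2·0
Solving: h(Home) = 0.5368, h(Search) = 0.6211.
Starting from Search, the probability is 0.6211.

0.6211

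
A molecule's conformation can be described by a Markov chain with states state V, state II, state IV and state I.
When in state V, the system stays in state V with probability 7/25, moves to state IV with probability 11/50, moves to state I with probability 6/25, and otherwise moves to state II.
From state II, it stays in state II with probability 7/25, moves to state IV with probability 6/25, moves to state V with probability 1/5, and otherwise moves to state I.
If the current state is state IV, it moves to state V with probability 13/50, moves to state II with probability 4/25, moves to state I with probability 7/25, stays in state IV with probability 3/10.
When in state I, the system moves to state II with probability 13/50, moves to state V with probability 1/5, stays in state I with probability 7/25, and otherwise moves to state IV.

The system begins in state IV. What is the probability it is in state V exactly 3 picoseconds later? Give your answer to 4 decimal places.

0.2346

Propagate the distribution vector 3 picoseconds from state IV.
After 0 picoseconds: (0.0000, 0.0000, 1.0000, 0.0000)
After 1 picosecond: (0.2600, 0.1600, 0.3000, 0.2800)
After 2 picoseconds: (0.2388, 0.2332, 0.2584, 0.2696)
After 3 picoseconds: (0.2346, 0.2388, 0.2561, 0.2704)
P(in state V after 3 picoseconds) = 0.2346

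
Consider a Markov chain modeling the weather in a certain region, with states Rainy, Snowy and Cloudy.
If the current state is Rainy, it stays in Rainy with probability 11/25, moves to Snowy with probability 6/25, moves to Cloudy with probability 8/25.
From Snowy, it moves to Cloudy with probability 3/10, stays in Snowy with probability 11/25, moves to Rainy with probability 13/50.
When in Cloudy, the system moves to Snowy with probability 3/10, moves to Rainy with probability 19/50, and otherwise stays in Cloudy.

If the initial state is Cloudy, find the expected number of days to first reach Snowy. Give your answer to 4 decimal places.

Let t(s) be the expected number of days to first reach Snowy from state s, with t(Snowy) = 0. Conditioning on the first day:
t(Rainy) = 1 + 0.44·t(Rainy) + 0.32·t(Cloudy)
t(Cloudy) = 1 + 0.38·t(Rainy) + 0.32·t(Cloudy)
Solving: t(Rainy) = 3.8580, t(Cloudy) = 3.6265.
Expected days from Cloudy to Snowy: 3.6265.

3.6265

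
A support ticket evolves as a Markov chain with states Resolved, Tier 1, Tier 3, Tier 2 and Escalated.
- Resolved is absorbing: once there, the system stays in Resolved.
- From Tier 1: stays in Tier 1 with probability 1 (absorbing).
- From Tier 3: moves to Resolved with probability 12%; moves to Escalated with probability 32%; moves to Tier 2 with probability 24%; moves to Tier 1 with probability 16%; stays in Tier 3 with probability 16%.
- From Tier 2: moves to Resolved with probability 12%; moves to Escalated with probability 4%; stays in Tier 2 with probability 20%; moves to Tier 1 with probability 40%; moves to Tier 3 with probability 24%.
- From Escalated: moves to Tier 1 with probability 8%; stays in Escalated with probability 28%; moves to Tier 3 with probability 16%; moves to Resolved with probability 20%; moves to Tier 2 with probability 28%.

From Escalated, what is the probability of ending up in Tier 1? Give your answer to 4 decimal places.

0.5145

Let h(s) be the probability of absorption at Tier 1 starting from transient state s. Then h(Tier 1) = 1 and h(Resolved) = 0. By first-step analysis:
h(Tier 3) = 0.12·0 + 0.16·1 + 0.16·h(Tier 3) + 0.24·h(Tier 2) + 0.32·h(Escalated)
h(Tier 2) = 0.12·0 + 0.4·1 + 0.24·h(Tier 3) + 0.2·h(Tier 2) + 0.04·h(Escalated)
h(Escalated) = 0.2·0 + 0.08·1 + 0.16·h(Tier 3) + 0.28·h(Tier 2) + 0.28·h(Escalated)
Solving: h(Tier 3) = 0.5870, h(Tier 2) = 0.7018, h(Escalated) = 0.5145.
Starting from Escalated, the probability is 0.5145.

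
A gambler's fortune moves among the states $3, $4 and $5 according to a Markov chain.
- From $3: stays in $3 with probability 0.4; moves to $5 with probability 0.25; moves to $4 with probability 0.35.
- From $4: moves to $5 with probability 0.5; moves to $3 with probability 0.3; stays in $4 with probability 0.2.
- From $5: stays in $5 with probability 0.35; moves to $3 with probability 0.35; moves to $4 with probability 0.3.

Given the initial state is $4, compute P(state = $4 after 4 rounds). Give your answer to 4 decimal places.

Propagate the distribution vector 4 rounds from $4.
After 0 rounds: (0.0000, 1.0000, 0.0000)
After 1 round: (0.3000, 0.2000, 0.5000)
After 2 rounds: (0.3550, 0.2950, 0.3500)
After 3 rounds: (0.3530, 0.2883, 0.3588)
After 4 rounds: (0.3532, 0.2888, 0.3579)
P(in $4 after 4 rounds) = 0.2888

0.2888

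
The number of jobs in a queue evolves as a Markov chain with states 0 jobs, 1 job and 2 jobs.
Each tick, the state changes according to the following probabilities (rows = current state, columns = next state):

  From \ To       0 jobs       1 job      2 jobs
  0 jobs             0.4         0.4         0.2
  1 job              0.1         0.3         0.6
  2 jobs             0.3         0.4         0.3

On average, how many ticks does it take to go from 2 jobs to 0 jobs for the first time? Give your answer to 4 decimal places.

4.4000

Let t(s) be the expected number of ticks to first reach 0 jobs from state s, with t(0 jobs) = 0. Conditioning on the first tick:
t(1 job) = 1 + 0.3·t(1 job) + 0.6·t(2 jobs)
t(2 jobs) = 1 + 0.4·t(1 job) + 0.3·t(2 jobs)
Solving: t(1 job) = 5.2000, t(2 jobs) = 4.4000.
Expected ticks from 2 jobs to 0 jobs: 4.4000.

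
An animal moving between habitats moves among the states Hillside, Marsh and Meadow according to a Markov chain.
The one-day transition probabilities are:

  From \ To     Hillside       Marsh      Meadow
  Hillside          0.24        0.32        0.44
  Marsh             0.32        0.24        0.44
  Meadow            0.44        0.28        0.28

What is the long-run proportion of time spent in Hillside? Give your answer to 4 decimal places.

0.3384

Let the stationary distribution be π with π = πP and π_1 + π_2 + π_3 = 1.
π_1 = 0.24·π_1 + 0.32·π_2 + 0.44·π_3
π_2 = 0.32·π_1 + 0.24·π_2 + 0.28·π_3
Solving with the normalization constraint gives π = (0.3384, 0.2822, 0.3793).
So the stationary probability of Hillside is 0.3384.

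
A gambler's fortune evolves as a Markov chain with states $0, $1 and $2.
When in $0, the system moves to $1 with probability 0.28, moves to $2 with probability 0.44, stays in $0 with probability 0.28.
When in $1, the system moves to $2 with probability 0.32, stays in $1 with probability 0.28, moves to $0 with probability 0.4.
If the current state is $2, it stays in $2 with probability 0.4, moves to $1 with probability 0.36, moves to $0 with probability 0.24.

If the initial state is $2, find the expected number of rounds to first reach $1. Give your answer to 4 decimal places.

2.9412

Let t(s) be the expected number of rounds to first reach $1 from state s, with t($1) = 0. Conditioning on the first round:
t($0) = 1 + 0.28·t($0) + 0.44·t($2)
t($2) = 1 + 0.24·t($0) + 0.4·t($2)
Solving: t($0) = 3.1863, t($2) = 2.9412.
Expected rounds from $2 to $1: 2.9412.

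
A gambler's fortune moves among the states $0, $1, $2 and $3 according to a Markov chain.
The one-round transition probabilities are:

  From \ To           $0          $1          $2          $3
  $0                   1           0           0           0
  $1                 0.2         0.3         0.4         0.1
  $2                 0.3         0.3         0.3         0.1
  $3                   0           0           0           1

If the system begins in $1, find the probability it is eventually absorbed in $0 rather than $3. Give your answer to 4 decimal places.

0.7027

Let h(s) be the probability of absorption at $0 starting from transient state s. Then h($0) = 1 and h($3) = 0. By first-step analysis:
h($1) = 0.2·1 + 0.3·h($1) + 0.4·h($2) + 0.1·0
h($2) = 0.3·1 + 0.3·h($1) + 0.3·h($2) + 0.1·0
Solving: h($1) = 0.7027, h($2) = 0.7297.
Starting from $1, the probability is 0.7027.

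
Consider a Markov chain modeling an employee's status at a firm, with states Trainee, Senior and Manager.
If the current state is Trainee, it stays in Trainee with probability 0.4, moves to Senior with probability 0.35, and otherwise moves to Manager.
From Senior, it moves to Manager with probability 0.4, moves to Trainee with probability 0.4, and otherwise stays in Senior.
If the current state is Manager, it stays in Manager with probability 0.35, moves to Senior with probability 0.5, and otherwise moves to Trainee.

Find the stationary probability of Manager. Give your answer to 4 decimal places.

0.3358

Let the stationary distribution be π with π = πP and π_1 + π_2 + π_3 = 1.
π_1 = 0.4·π_1 + 0.4·π_2 + 0.15·π_3
π_2 = 0.35·π_1 + 0.2·π_2 + 0.5·π_3
Solving with the normalization constraint gives π = (0.3160, 0.3481, 0.3358).
So the stationary probability of Manager is 0.3358.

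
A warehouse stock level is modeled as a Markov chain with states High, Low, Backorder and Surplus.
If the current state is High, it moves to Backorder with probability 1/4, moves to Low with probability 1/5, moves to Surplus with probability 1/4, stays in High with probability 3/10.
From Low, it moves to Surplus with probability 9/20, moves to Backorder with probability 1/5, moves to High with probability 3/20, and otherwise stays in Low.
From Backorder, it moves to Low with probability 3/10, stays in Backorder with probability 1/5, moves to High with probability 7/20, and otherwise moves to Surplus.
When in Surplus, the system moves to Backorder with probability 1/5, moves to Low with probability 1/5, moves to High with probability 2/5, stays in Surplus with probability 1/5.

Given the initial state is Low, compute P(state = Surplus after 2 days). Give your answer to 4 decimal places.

0.2475

Propagate the distribution vector 2 days from Low.
After 0 days: (0.0000, 1.0000, 0.0000, 0.0000)
After 1 day: (0.1500, 0.2000, 0.2000, 0.4500)
After 2 days: (0.3250, 0.2200, 0.2075, 0.2475)
P(in Surplus after 2 days) = 0.2475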